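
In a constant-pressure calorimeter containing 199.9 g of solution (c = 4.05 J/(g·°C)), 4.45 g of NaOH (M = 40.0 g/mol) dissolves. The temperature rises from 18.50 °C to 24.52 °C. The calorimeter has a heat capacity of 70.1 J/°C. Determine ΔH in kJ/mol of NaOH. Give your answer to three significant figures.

|ΔT| = |24.52 − 18.50| = 6.02 °C
|q_surr| = (199.9 × 4.05 + 70.1) × 6.02 = 879.695 × 6.02 = 5296 J
n(NaOH) = 4.45 / 40.0 = 0.1113 mol
Temperature rose, so q_rxn = −|q_surr| = -5.296 kJ
ΔH = q_rxn / n = -47.58 kJ/mol

ΔH = -47.6 kJ/mol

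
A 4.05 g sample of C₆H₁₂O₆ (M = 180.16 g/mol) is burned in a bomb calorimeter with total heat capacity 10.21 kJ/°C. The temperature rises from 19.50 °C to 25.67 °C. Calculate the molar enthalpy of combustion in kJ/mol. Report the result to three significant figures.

ΔT = 25.67 − 19.50 = 6.17 °C
q_cal = C_cal × ΔT = 10.21 × 6.17 = 62.9957 kJ
n = 4.05 / 180.16 = 0.02248 mol
q_rxn = −q_cal = -62.9957 kJ
ΔH = -62.9957 / 0.02248 = -2802 kJ/mol

ΔH = -2800 kJ/mol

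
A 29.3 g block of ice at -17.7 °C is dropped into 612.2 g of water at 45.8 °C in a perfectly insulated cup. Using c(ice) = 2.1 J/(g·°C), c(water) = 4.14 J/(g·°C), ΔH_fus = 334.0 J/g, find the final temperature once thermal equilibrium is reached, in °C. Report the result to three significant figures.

Heat to bring ice to 0 °C and melt it: q₁ = 29.3×2.1×17.7 + 29.3×334.0 = 10875 J
Heat the water can supply cooling to 0 °C: 612.2×4.14×45.8 = 116080 J > q₁, so all ice melts.
Energy balance: 612.2×4.14×(45.8 − T) = 10875 + 29.3×4.14×(T − 0)
2534.508(45.8 − T) = 10875 + 121.302 T
116080 − 10875 = 2655.810 T
T = 105205 / 2655.810 = 39.61 °C

T_f = 39.6 °C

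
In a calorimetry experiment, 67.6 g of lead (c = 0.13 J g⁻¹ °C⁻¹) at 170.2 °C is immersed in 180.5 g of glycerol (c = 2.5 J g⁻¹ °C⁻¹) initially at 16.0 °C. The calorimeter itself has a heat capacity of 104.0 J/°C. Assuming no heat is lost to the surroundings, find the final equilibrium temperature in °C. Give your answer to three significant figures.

Heat lost by lead = heat gained by glycerol + calorimeter.
(67.6)(0.13)(170.2 − T) = [(180.5)(2.5) + 104.0](T − 16.0)
8.788 (170.2 − T) = 555.25 (T − 16.0)
1495.7 − 8.788 T = 555.25 T − 8884.0
10379.7 = 564.038 T
T = 18.40 °C

T_f = 18.4 °C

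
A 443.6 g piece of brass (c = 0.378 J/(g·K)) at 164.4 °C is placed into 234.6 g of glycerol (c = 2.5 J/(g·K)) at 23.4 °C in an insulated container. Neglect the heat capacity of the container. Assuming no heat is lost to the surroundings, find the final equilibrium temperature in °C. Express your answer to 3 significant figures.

T_f = 54.7 °C

Heat lost by brass = heat gained by glycerol.
(443.6)(0.378)(164.4 − T) = (234.6)(2.5)(T − 23.4)
167.6808 (164.4 − T) = 586.5 (T − 23.4)
27567 − 167.6808 T = 586.5 T − 13724
41291 = 754.1808 T
T = 54.749 °C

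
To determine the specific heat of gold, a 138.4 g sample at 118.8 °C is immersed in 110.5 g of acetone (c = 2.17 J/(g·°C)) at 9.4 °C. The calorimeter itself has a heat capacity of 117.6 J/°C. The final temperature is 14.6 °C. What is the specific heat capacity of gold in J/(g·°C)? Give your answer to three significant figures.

q_gained = (110.5 × 2.17 + 117.6) × (14.6 − 9.4) = 1858 J
q_lost = 138.4 × c × (118.8 − 14.6) = 14421.28 c
Set equal: c = 1858 / 14421.28 = 0.129 J/(g·°C)

c = 0.129 J/(g·°C)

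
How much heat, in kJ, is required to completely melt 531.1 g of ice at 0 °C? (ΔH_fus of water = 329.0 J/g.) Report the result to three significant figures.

q = 175 kJ

q = m × ΔH_fus = 531.1 × 329.0 = 174700 J = 175 kJ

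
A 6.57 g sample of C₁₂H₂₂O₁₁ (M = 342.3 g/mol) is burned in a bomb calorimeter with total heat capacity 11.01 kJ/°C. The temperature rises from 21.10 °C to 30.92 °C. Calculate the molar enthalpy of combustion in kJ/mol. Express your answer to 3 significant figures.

ΔT = 30.92 − 21.10 = 9.82 °C
q_cal = C_cal × ΔT = 11.01 × 9.82 = 108.1182 kJ
n = 6.57 / 342.3 = 0.01919 mol
q_rxn = −q_cal = -108.1182 kJ
ΔH = -108.1182 / 0.01919 = -5634 kJ/mol

ΔH = -5630 kJ/mol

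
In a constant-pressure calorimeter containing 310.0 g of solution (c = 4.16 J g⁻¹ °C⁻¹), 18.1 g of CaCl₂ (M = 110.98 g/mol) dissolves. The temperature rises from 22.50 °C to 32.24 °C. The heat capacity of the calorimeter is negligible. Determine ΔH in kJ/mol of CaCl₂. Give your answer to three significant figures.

ΔH = -77.0 kJ/mol

|ΔT| = |32.24 − 22.50| = 9.74 °C
|q_surr| = (310.0 × 4.16) × 9.74 = 1289.6 × 9.74 = 12560 J
n(CaCl₂) = 18.1 / 110.98 = 0.1631 mol
Temperature rose, so q_rxn = −|q_surr| = -12.56 kJ
ΔH = q_rxn / n = -77.01 kJ/mol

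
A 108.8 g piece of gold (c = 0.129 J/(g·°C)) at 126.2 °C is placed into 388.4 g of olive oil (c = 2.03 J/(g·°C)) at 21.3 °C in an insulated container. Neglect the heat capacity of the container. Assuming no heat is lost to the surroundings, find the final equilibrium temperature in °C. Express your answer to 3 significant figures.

T_f = 23.1 °C

Heat lost by gold = heat gained by olive oil.
(108.8)(0.129)(126.2 − T) = (388.4)(2.03)(T − 21.3)
14.0352 (126.2 − T) = 788.452 (T − 21.3)
1771.2 − 14.0352 T = 788.452 T − 16794
18565.2 = 802.4872 T
T = 23.13 °C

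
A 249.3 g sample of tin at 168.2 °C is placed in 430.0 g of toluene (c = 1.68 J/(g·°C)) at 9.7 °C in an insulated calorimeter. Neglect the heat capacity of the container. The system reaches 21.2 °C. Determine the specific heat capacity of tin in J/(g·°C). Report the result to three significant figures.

c = 0.227 J/(g·°C)

q_gained = (430.0 × 1.68) × (21.2 − 9.7) = 8308 J
q_lost = 249.3 × c × (168.2 − 21.2) = 36647.1 c
Set equal: c = 8308 / 36647.1 = 0.227 J/(g·°C)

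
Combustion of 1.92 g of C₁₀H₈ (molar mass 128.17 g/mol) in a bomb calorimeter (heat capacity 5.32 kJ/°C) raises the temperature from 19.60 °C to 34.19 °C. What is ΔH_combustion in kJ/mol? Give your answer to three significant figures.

ΔH = -5180 kJ/mol

ΔT = 34.19 − 19.60 = 14.59 °C
q_cal = C_cal × ΔT = 5.32 × 14.59 = 77.6188 kJ
n = 1.92 / 128.17 = 0.01498 mol
q_rxn = −q_cal = -77.6188 kJ
ΔH = -77.6188 / 0.01498 = -5181 kJ/mol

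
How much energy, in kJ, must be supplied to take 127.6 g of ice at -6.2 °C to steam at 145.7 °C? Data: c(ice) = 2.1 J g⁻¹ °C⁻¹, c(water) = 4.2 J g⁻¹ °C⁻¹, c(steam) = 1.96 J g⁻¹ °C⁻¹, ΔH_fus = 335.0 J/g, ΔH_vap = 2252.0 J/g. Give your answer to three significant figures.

q1 (heat ice -6.2→0.0 °C): 127.6 × 2.1 × 6.2 = 1661 J
q2 (melt at 0 °C): 127.6 × 335.0 = 42746 J
q3 (heat water 0.0→100.0 °C): 127.6 × 4.2 × 100.0 = 53592 J
q4 (vaporize at 100 °C): 127.6 × 2252.0 = 287355 J
q5 (heat steam 100.0→145.7 °C): 127.6 × 1.96 × 45.7 = 11429 J
Total: 1661 + 42746 + 53592 + 287355 + 11429 = 396783 J = 397 kJ

q = 397 kJ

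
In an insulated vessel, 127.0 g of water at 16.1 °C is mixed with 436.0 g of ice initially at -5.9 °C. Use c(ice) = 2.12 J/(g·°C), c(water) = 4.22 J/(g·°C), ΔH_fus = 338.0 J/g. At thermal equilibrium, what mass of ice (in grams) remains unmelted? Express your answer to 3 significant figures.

m_ice remaining = 427 g

Heat to warm all ice to 0 °C: 436.0×2.12×5.9 = 5453.5 J
Heat released by water cooling to 0 °C: 127.0×4.22×16.1 = 8628.6 J
8628.6 J < 5453.5 + 436.0×338.0 = 152821.5 J, so not all ice melts; final T = 0 °C.
Heat left for melting: 8628.6 − 5453.5 = 3175.1 J
Mass melted = 3175.1 / 338.0 = 9.394 g
Ice remaining = 436.0 − 9.394 = 426.606 g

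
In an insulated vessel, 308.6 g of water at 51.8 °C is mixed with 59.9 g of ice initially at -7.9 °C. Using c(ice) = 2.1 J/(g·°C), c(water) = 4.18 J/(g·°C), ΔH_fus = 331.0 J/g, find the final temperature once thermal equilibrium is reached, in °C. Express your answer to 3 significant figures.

Heat to bring ice to 0 °C and melt it: q₁ = 59.9×2.1×7.9 + 59.9×331.0 = 20821 J
Heat the water can supply cooling to 0 °C: 308.6×4.18×51.8 = 66819.3 J > q₁, so all ice melts.
Energy balance: 308.6×4.18×(51.8 − T) = 20821 + 59.9×4.18×(T − 0)
1289.948(51.8 − T) = 20821 + 250.382 T
66819.3 − 20821 = 1540.330 T
T = 45998.3 / 1540.330 = 29.86 °C

T_f = 29.9 °C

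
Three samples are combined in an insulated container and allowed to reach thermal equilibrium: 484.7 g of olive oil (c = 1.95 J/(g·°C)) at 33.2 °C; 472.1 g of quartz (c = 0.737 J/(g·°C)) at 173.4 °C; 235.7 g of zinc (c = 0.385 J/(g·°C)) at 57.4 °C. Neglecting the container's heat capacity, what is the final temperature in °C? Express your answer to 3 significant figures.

Σ mᵢcᵢ(T − Tᵢ) = 0  ⇒  T = Σ mᵢcᵢTᵢ / Σ mᵢcᵢ
Σ mᵢcᵢ = 484.7×1.95 + 472.1×0.737 + 235.7×0.385 = 1383.8472
Σ mᵢcᵢTᵢ = 945.165×33.2 + 347.9377×173.4 + 90.7445×57.4 = 96921
T = 96921 / 1383.8472 = 70.04 °C

T_f = 70.0 °C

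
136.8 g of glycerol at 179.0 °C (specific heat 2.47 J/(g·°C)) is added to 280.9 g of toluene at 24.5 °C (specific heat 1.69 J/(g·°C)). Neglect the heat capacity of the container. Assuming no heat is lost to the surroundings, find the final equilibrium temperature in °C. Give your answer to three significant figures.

T_f = 88.7 °C

Heat lost by glycerol = heat gained by toluene.
(136.8)(2.47)(179.0 − T) = (280.9)(1.69)(T − 24.5)
337.896 (179.0 − T) = 474.721 (T − 24.5)
60483 − 337.896 T = 474.721 T − 11631
72114 = 812.617 T
T = 88.74 °C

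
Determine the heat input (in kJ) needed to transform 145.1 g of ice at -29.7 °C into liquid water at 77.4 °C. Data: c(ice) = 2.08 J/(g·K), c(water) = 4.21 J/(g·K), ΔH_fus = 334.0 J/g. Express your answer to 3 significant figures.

q1 (heat ice -29.7→0.0 °C): 145.1 × 2.08 × 29.7 = 8964 J
q2 (melt at 0 °C): 145.1 × 334.0 = 48463 J
q3 (heat water 0.0→77.4 °C): 145.1 × 4.21 × 77.4 = 47281 J
Total: 8964 + 48463 + 47281 = 104708 J = 105 kJ

q = 105 kJ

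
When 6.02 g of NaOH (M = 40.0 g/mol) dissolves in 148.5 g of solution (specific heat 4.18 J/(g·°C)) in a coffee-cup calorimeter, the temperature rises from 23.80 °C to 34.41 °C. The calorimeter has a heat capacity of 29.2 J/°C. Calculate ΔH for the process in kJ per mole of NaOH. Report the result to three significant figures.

|ΔT| = |34.41 − 23.80| = 10.61 °C
|q_surr| = (148.5 × 4.18 + 29.2) × 10.61 = 649.93 × 10.61 = 6896 J
n(NaOH) = 6.02 / 40.0 = 0.1505 mol
Temperature rose, so q_rxn = −|q_surr| = -6.896 kJ
ΔH = q_rxn / n = -45.82 kJ/mol

ΔH = -45.8 kJ/mol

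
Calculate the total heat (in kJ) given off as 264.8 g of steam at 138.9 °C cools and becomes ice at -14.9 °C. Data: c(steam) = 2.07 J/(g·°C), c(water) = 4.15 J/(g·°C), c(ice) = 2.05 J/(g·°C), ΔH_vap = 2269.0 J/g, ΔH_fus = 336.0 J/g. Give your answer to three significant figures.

q = 829 kJ

q1 (cool steam 138.9→100 °C): 264.8 × 2.07 × 38.9 = 21322 J
q2 (condense at 100 °C): 264.8 × 2269.0 = 600831 J
q3 (cool water 100→0 °C): 264.8 × 4.15 × 100.0 = 109892 J
q4 (freeze at 0 °C): 264.8 × 336.0 = 88973 J
q5 (cool ice 0→-14.9 °C): 264.8 × 2.05 × 14.9 = 8088 J
Total: 21322 + 600831 + 109892 + 88973 + 8088 = 829106 J = 829 kJ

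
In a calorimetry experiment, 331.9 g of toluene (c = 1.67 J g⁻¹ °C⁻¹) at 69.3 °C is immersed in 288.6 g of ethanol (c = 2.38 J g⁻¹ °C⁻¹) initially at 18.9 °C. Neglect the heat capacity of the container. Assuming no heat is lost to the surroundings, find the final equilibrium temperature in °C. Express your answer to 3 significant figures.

T_f = 41.4 °C

Heat lost by toluene = heat gained by ethanol.
(331.9)(1.67)(69.3 − T) = (288.6)(2.38)(T − 18.9)
554.273 (69.3 − T) = 686.868 (T − 18.9)
38411 − 554.273 T = 686.868 T − 12982
51393 = 1241.141 T
T = 41.41 °C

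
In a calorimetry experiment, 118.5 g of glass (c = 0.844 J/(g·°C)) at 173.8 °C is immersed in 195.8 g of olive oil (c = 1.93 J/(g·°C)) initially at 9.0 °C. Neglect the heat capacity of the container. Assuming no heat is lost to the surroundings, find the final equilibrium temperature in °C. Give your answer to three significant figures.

T_f = 43.5 °C

Heat lost by glass = heat gained by olive oil.
(118.5)(0.844)(173.8 − T) = (195.8)(1.93)(T − 9.0)
100.014 (173.8 − T) = 377.894 (T − 9.0)
17382 − 100.014 T = 377.894 T − 3401.0
20783.0 = 477.908 T
T = 43.49 °C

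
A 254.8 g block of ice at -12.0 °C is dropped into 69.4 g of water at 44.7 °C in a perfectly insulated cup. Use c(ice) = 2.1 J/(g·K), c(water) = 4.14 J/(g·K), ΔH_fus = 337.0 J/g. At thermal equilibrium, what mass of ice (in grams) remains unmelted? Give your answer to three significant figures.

Heat to warm all ice to 0 °C: 254.8×2.1×12.0 = 6421.0 J
Heat released by water cooling to 0 °C: 69.4×4.14×44.7 = 12843 J
12843 J < 6421.0 + 254.8×337.0 = 92288.6 J, so not all ice melts; final T = 0 °C.
Heat left for melting: 12843 − 6421.0 = 6422.0 J
Mass melted = 6422.0 / 337.0 = 19.06 g
Ice remaining = 254.8 − 19.06 = 235.74 g

m_ice remaining = 236 g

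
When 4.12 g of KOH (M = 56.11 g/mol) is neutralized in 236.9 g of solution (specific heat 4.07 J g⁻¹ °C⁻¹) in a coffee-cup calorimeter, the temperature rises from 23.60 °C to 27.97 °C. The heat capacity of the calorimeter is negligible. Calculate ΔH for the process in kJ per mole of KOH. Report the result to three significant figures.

|ΔT| = |27.97 − 23.60| = 4.37 °C
|q_surr| = (236.9 × 4.07) × 4.37 = 964.183 × 4.37 = 4213 J
n(KOH) = 4.12 / 56.11 = 0.07343 mol
Temperature rose, so q_rxn = −|q_surr| = -4.213 kJ
ΔH = q_rxn / n = -57.37 kJ/mol

ΔH = -57.4 kJ/mol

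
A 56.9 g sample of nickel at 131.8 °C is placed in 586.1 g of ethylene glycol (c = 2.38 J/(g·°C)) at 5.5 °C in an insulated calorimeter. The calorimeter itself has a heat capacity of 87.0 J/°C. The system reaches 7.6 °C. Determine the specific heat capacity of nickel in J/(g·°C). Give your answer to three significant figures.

q_gained = (586.1 × 2.38 + 87.0) × (7.6 − 5.5) = 3112 J
q_lost = 56.9 × c × (131.8 − 7.6) = 7066.98 c
Set equal: c = 3112 / 7066.98 = 0.440 J/(g·°C)

c = 0.440 J/(g·°C)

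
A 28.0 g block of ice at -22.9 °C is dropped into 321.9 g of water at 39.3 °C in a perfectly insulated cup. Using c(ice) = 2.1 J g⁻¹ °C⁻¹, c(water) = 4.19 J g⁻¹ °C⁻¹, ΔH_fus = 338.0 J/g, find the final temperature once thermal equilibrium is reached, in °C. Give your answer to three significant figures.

Heat to bring ice to 0 °C and melt it: q₁ = 28.0×2.1×22.9 + 28.0×338.0 = 10811 J
Heat the water can supply cooling to 0 °C: 321.9×4.19×39.3 = 53006.3 J > q₁, so all ice melts.
Energy balance: 321.9×4.19×(39.3 − T) = 10811 + 28.0×4.19×(T − 0)
1348.761(39.3 − T) = 10811 + 117.32 T
53006.3 − 10811 = 1466.081 T
T = 42195.3 / 1466.081 = 28.78 °C

T_f = 28.8 °C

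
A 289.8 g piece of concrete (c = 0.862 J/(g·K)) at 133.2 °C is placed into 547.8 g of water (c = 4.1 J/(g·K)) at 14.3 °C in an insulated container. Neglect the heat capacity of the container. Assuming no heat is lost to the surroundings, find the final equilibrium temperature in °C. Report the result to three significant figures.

T_f = 26.2 °C

Heat lost by concrete = heat gained by water.
(289.8)(0.862)(133.2 − T) = (547.8)(4.1)(T − 14.3)
249.8076 (133.2 − T) = 2245.98 (T − 14.3)
33274 − 249.8076 T = 2245.98 T − 32118
65392 = 2495.7876 T
T = 26.20 °C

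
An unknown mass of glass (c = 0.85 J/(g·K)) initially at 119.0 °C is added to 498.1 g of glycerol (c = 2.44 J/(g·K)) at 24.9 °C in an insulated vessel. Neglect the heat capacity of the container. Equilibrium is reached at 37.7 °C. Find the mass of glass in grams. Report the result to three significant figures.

m = 225 g

q_gained = (498.1 × 2.44) × (37.7 − 24.9) = 15560 J
q_lost = m × 0.85 × (119.0 − 37.7) = 69.105 m
m = 15560 / 69.105 = 225 g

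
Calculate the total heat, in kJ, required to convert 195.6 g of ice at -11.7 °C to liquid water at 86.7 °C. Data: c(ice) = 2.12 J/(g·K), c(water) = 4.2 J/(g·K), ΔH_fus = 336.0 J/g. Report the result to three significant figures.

q1 (heat ice -11.7→0.0 °C): 195.6 × 2.12 × 11.7 = 4852 J
q2 (melt at 0 °C): 195.6 × 336.0 = 65722 J
q3 (heat water 0.0→86.7 °C): 195.6 × 4.2 × 86.7 = 71226 J
Total: 4852 + 65722 + 71226 = 141800 J = 142 kJ

q = 142 kJ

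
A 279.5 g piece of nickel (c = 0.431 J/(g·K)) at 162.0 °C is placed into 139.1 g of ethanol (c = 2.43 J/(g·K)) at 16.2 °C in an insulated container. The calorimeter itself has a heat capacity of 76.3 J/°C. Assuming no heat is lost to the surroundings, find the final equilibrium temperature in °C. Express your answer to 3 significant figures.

Heat lost by nickel = heat gained by ethanol + calorimeter.
(279.5)(0.431)(162.0 − T) = [(139.1)(2.43) + 76.3](T − 16.2)
120.4645 (162.0 − T) = 414.313 (T − 16.2)
19515 − 120.4645 T = 414.313 T − 6711.9
26226.9 = 534.7775 T
T = 49.04 °C

T_f = 49.0 °C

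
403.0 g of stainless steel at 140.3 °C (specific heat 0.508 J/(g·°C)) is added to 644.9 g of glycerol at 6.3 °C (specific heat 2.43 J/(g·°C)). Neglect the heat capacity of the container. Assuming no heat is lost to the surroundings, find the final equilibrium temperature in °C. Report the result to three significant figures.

T_f = 21.8 °C

Heat lost by stainless steel = heat gained by glycerol.
(403.0)(0.508)(140.3 − T) = (644.9)(2.43)(T − 6.3)
204.724 (140.3 − T) = 1567.107 (T − 6.3)
28723 − 204.724 T = 1567.107 T − 9872.8
38595.8 = 1771.831 T
T = 21.78 °C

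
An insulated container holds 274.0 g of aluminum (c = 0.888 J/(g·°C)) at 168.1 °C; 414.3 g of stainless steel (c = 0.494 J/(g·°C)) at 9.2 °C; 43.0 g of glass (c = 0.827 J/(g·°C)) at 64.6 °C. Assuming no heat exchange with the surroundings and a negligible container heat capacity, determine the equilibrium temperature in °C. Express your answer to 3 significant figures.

T_f = 93.2 °C

Σ mᵢcᵢ(T − Tᵢ) = 0  ⇒  T = Σ mᵢcᵢTᵢ / Σ mᵢcᵢ
Σ mᵢcᵢ = 274.0×0.888 + 414.3×0.494 + 43.0×0.827 = 483.5372
Σ mᵢcᵢTᵢ = 243.312×168.1 + 204.6642×9.2 + 35.561×64.6 = 45081
T = 45081 / 483.5372 = 93.23 °C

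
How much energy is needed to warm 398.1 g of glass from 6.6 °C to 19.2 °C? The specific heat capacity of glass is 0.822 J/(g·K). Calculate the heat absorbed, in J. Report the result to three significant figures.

q = m c ΔT = 398.1 × 0.822 × (19.2 − 6.6)
q = 398.1 × 0.822 × 12.6 = 4123 J

q = 4120 J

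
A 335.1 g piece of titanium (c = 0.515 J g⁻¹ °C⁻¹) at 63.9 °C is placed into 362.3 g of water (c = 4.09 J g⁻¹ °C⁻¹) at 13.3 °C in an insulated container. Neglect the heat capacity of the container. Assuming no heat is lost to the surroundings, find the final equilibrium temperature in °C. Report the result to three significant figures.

Heat lost by titanium = heat gained by water.
(335.1)(0.515)(63.9 − T) = (362.3)(4.09)(T − 13.3)
172.5765 (63.9 − T) = 1481.807 (T − 13.3)
11028 − 172.5765 T = 1481.807 T − 19708
30736 = 1654.3835 T
T = 18.58 °C

T_f = 18.6 °C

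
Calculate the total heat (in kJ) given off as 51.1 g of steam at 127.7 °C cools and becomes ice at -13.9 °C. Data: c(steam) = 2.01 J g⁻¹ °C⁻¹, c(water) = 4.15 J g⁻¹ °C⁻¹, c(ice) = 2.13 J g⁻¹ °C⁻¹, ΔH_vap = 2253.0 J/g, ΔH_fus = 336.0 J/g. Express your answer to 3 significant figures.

q1 (cool steam 127.7→100 °C): 51.1 × 2.01 × 27.7 = 2845 J
q2 (condense at 100 °C): 51.1 × 2253.0 = 115128 J
q3 (cool water 100→0 °C): 51.1 × 4.15 × 100.0 = 21207 J
q4 (freeze at 0 °C): 51.1 × 336.0 = 17170 J
q5 (cool ice 0→-13.9 °C): 51.1 × 2.13 × 13.9 = 1513 J
Total: 2845 + 115128 + 21207 + 17170 + 1513 = 157863 J = 158 kJ

q = 158 kJ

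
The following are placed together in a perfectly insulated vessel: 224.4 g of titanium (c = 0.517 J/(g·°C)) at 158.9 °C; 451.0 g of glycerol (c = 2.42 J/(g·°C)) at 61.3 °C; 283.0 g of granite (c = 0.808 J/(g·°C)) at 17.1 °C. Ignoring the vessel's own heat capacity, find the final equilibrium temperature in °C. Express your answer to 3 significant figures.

Σ mᵢcᵢ(T − Tᵢ) = 0  ⇒  T = Σ mᵢcᵢTᵢ / Σ mᵢcᵢ
Σ mᵢcᵢ = 224.4×0.517 + 451.0×2.42 + 283.0×0.808 = 1436.0988
Σ mᵢcᵢTᵢ = 116.0148×158.9 + 1091.42×61.3 + 228.664×17.1 = 89249
T = 89249 / 1436.0988 = 62.147 °C

T_f = 62.1 °C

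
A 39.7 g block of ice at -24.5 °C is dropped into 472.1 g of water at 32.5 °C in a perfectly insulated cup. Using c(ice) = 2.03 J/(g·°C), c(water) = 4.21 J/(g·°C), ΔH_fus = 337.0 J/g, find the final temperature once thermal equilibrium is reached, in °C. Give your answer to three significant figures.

T_f = 22.9 °C

Heat to bring ice to 0 °C and melt it: q₁ = 39.7×2.03×24.5 + 39.7×337.0 = 15353 J
Heat the water can supply cooling to 0 °C: 472.1×4.21×32.5 = 64595.1 J > q₁, so all ice melts.
Energy balance: 472.1×4.21×(32.5 − T) = 15353 + 39.7×4.21×(T − 0)
1987.541(32.5 − T) = 15353 + 167.137 T
64595.1 − 15353 = 2154.678 T
T = 49242.1 / 2154.678 = 22.85 °C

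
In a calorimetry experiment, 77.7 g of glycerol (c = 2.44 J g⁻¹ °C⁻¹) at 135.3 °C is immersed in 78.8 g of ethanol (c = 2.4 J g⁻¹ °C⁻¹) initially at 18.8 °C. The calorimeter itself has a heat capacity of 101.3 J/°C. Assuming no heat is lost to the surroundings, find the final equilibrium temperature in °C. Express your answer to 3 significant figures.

T_f = 64.8 °C

Heat lost by glycerol = heat gained by ethanol + calorimeter.
(77.7)(2.44)(135.3 − T) = [(78.8)(2.4) + 101.3](T − 18.8)
189.588 (135.3 − T) = 290.42 (T − 18.8)
25651 − 189.588 T = 290.42 T − 5459.9
31110.9 = 480.008 T
T = 64.81 °C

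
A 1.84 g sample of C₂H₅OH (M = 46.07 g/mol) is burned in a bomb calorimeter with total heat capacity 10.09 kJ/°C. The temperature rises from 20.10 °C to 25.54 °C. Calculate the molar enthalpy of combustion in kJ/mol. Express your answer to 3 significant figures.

ΔH = -1370 kJ/mol

ΔT = 25.54 − 20.10 = 5.44 °C
q_cal = C_cal × ΔT = 10.09 × 5.44 = 54.8896 kJ
n = 1.84 / 46.07 = 0.03994 mol
q_rxn = −q_cal = -54.8896 kJ
ΔH = -54.8896 / 0.03994 = -1374 kJ/mol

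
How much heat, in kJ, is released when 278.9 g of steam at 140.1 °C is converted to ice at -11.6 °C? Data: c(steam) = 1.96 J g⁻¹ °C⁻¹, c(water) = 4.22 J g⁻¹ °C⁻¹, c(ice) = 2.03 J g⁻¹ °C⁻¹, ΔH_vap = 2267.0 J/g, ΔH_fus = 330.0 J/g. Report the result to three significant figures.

q1 (cool steam 140.1→100 °C): 278.9 × 1.96 × 40.1 = 21920 J
q2 (condense at 100 °C): 278.9 × 2267.0 = 632266 J
q3 (cool water 100→0 °C): 278.9 × 4.22 × 100.0 = 117696 J
q4 (freeze at 0 °C): 278.9 × 330.0 = 92037 J
q5 (cool ice 0→-11.6 °C): 278.9 × 2.03 × 11.6 = 6568 J
Total: 21920 + 632266 + 117696 + 92037 + 6568 = 870487 J = 870 kJ

q = 870 kJ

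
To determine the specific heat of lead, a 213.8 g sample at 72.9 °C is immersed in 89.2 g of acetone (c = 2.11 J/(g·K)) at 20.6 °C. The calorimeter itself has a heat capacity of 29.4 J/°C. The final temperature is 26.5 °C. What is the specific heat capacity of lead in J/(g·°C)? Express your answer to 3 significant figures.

c = 0.129 J/(g·°C)

q_gained = (89.2 × 2.11 + 29.4) × (26.5 − 20.6) = 1284 J
q_lost = 213.8 × c × (72.9 − 26.5) = 9920.32 c
Set equal: c = 1284 / 9920.32 = 0.129 J/(g·°C)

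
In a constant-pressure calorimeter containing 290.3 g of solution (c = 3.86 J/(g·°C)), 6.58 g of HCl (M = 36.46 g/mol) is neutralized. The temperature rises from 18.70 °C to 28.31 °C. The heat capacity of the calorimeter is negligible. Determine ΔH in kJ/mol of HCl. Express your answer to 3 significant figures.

ΔH = -59.7 kJ/mol

|ΔT| = |28.31 − 18.70| = 9.61 °C
|q_surr| = (290.3 × 3.86) × 9.61 = 1120.558 × 9.61 = 10770 J
n(HCl) = 6.58 / 36.46 = 0.1805 mol
Temperature rose, so q_rxn = −|q_surr| = -10.77 kJ
ΔH = q_rxn / n = -59.67 kJ/mol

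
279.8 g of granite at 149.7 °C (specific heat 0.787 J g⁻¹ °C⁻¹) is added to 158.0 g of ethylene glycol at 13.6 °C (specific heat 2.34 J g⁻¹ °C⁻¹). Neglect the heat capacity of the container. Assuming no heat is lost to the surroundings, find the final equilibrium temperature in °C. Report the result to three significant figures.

T_f = 64.4 °C

Heat lost by granite = heat gained by ethylene glycol.
(279.8)(0.787)(149.7 − T) = (158.0)(2.34)(T − 13.6)
220.2026 (149.7 − T) = 369.72 (T − 13.6)
32964 − 220.2026 T = 369.72 T − 5028.2
37992.2 = 589.9226 T
T = 64.40 °C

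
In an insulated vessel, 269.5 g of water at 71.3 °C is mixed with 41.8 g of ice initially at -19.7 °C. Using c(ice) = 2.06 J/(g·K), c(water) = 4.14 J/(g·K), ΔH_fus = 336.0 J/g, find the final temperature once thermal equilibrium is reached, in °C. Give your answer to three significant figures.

T_f = 49.5 °C

Heat to bring ice to 0 °C and melt it: q₁ = 41.8×2.06×19.7 + 41.8×336.0 = 15741 J
Heat the water can supply cooling to 0 °C: 269.5×4.14×71.3 = 79551.5 J > q₁, so all ice melts.
Energy balance: 269.5×4.14×(71.3 − T) = 15741 + 41.8×4.14×(T − 0)
1115.73(71.3 − T) = 15741 + 173.052 T
79551.5 − 15741 = 1288.782 T
T = 63810.5 / 1288.782 = 49.51 °C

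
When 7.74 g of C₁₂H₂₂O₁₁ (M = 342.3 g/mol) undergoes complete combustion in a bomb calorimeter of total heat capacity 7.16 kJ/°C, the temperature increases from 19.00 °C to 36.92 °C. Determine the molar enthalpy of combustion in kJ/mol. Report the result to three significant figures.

ΔT = 36.92 − 19.00 = 17.92 °C
q_cal = C_cal × ΔT = 7.16 × 17.92 = 128.3072 kJ
n = 7.74 / 342.3 = 0.02261 mol
q_rxn = −q_cal = -128.3072 kJ
ΔH = -128.3072 / 0.02261 = -5674.8 kJ/mol

ΔH = -5670 kJ/mol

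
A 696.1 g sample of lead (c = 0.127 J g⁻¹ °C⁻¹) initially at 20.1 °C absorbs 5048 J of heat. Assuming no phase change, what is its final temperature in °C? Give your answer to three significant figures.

ΔT = q / (m c) = 5048 / (696.1 × 0.127) = 57.10 °C
T_f = 20.1 + 57.10 = 77.20 °C

T_f = 77.2 °C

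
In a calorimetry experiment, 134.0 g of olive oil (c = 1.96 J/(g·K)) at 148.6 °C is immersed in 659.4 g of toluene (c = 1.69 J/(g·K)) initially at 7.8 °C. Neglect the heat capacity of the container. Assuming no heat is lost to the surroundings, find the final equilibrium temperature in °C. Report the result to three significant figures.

Heat lost by olive oil = heat gained by toluene.
(134.0)(1.96)(148.6 − T) = (659.4)(1.69)(T − 7.8)
262.64 (148.6 − T) = 1114.386 (T − 7.8)
39028 − 262.64 T = 1114.386 T − 8692.2
47720.2 = 1377.026 T
T = 34.65 °C

T_f = 34.7 °C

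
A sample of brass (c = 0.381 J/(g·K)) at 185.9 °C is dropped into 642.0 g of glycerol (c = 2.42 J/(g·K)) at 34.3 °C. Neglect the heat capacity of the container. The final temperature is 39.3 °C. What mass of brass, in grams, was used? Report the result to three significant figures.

m = 139 g

q_gained = (642.0 × 2.42) × (39.3 − 34.3) = 7768 J
q_lost = m × 0.381 × (185.9 − 39.3) = 55.8546 m
m = 7768 / 55.8546 = 139 g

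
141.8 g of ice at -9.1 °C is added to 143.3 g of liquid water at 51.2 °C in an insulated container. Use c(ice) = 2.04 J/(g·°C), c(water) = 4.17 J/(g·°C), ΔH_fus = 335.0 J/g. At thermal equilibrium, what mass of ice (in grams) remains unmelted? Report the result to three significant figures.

Heat to warm all ice to 0 °C: 141.8×2.04×9.1 = 2632.4 J
Heat released by water cooling to 0 °C: 143.3×4.17×51.2 = 30595 J
30595 J < 2632.4 + 141.8×335.0 = 50135.4 J, so not all ice melts; final T = 0 °C.
Heat left for melting: 30595 − 2632.4 = 27962.6 J
Mass melted = 27962.6 / 335.0 = 83.47 g
Ice remaining = 141.8 − 83.47 = 58.33 g

m_ice remaining = 58.3 g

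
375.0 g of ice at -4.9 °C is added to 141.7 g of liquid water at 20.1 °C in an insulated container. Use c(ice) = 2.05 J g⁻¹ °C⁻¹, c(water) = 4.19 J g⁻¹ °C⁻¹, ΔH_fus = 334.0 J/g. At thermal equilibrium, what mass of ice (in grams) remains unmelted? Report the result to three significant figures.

Heat to warm all ice to 0 °C: 375.0×2.05×4.9 = 3766.9 J
Heat released by water cooling to 0 °C: 141.7×4.19×20.1 = 11934 J
11934 J < 3766.9 + 375.0×334.0 = 129016.9 J, so not all ice melts; final T = 0 °C.
Heat left for melting: 11934 − 3766.9 = 8167.1 J
Mass melted = 8167.1 / 334.0 = 24.45 g
Ice remaining = 375.0 − 24.45 = 350.55 g

m_ice remaining = 351 g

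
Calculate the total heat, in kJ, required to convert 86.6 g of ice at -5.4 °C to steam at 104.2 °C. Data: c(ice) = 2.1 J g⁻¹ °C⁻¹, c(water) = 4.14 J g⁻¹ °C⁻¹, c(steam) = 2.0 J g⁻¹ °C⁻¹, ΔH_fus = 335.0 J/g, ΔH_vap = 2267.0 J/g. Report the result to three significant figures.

q1 (heat ice -5.4→0.0 °C): 86.6 × 2.1 × 5.4 = 982 J
q2 (melt at 0 °C): 86.6 × 335.0 = 29011 J
q3 (heat water 0.0→100.0 °C): 86.6 × 4.14 × 100.0 = 35852 J
q4 (vaporize at 100 °C): 86.6 × 2267.0 = 196322 J
q5 (heat steam 100.0→104.2 °C): 86.6 × 2.0 × 4.2 = 727 J
Total: 982 + 29011 + 35852 + 196322 + 727 = 262894 J = 263 kJ

q = 263 kJ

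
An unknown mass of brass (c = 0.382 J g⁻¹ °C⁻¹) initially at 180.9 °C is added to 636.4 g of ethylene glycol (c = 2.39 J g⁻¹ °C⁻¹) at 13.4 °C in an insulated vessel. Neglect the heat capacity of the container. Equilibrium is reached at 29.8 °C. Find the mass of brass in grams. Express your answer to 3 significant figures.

m = 432 g

q_gained = (636.4 × 2.39) × (29.8 − 13.4) = 24940 J
q_lost = m × 0.382 × (180.9 − 29.8) = 57.7202 m
m = 24940 / 57.7202 = 432 g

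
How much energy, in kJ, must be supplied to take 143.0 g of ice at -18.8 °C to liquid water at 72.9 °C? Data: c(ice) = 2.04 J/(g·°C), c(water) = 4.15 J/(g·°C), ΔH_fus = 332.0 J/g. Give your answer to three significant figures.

q = 96.2 kJ

q1 (heat ice -18.8→0.0 °C): 143.0 × 2.04 × 18.8 = 5484 J
q2 (melt at 0 °C): 143.0 × 332.0 = 47476 J
q3 (heat water 0.0→72.9 °C): 143.0 × 4.15 × 72.9 = 43263 J
Total: 5484 + 47476 + 43263 = 96223 J = 96.2 kJ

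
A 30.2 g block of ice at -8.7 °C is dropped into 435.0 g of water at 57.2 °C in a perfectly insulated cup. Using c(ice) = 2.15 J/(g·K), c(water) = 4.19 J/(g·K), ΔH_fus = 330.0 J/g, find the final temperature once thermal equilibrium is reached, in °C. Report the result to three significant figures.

Heat to bring ice to 0 °C and melt it: q₁ = 30.2×2.15×8.7 + 30.2×330.0 = 10531 J
Heat the water can supply cooling to 0 °C: 435.0×4.19×57.2 = 104256 J > q₁, so all ice melts.
Energy balance: 435.0×4.19×(57.2 − T) = 10531 + 30.2×4.19×(T − 0)
1822.65(57.2 − T) = 10531 + 126.538 T
104256 − 10531 = 1949.188 T
T = 93725 / 1949.188 = 48.08 °C

T_f = 48.1 °C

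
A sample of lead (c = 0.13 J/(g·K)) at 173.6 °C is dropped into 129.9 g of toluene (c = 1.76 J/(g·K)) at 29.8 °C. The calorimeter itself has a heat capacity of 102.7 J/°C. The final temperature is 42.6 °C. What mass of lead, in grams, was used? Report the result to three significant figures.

q_gained = (129.9 × 1.76 + 102.7) × (42.6 − 29.8) = 4241 J
q_lost = m × 0.13 × (173.6 − 42.6) = 17.03 m
m = 4241 / 17.03 = 249 g

m = 249 g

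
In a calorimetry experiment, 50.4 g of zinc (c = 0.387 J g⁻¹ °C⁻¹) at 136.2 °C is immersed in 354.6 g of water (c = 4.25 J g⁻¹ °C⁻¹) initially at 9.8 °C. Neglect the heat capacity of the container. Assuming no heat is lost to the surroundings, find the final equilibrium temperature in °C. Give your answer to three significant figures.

Heat lost by zinc = heat gained by water.
(50.4)(0.387)(136.2 − T) = (354.6)(4.25)(T − 9.8)
19.5048 (136.2 − T) = 1507.05 (T − 9.8)
2656.6 − 19.5048 T = 1507.05 T − 14769
17425.6 = 1526.5548 T
T = 11.41 °C

T_f = 11.4 °C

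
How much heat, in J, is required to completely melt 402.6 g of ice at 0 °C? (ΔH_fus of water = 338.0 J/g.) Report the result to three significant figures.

q = m × ΔH_fus = 402.6 × 338.0 = 136100 J

q = 136000 J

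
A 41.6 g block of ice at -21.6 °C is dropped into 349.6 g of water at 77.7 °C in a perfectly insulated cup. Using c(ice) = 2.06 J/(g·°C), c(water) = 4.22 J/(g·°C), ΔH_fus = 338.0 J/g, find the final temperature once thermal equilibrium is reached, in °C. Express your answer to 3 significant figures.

T_f = 59.8 °C

Heat to bring ice to 0 °C and melt it: q₁ = 41.6×2.06×21.6 + 41.6×338.0 = 15912 J
Heat the water can supply cooling to 0 °C: 349.6×4.22×77.7 = 114632 J > q₁, so all ice melts.
Energy balance: 349.6×4.22×(77.7 − T) = 15912 + 41.6×4.22×(T − 0)
1475.312(77.7 − T) = 15912 + 175.552 T
114632 − 15912 = 1650.864 T
T = 98720 / 1650.864 = 59.80 °C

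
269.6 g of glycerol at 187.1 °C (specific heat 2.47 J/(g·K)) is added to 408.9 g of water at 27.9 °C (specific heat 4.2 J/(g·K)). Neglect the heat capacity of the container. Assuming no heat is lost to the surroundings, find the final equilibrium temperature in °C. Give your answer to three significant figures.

Heat lost by glycerol = heat gained by water.
(269.6)(2.47)(187.1 − T) = (408.9)(4.2)(T − 27.9)
665.912 (187.1 − T) = 1717.38 (T − 27.9)
124590 − 665.912 T = 1717.38 T − 47915
172505 = 2383.292 T
T = 72.38 °C

T_f = 72.4 °C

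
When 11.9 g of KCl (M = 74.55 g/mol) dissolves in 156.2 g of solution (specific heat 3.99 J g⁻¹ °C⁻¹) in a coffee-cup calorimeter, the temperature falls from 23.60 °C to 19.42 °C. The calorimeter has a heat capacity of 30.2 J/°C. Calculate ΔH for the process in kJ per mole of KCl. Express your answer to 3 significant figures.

|ΔT| = |19.42 − 23.60| = 4.18 °C
|q_surr| = (156.2 × 3.99 + 30.2) × 4.18 = 653.438 × 4.18 = 2731 J
n(KCl) = 11.9 / 74.55 = 0.1596 mol
Temperature fell, so q_rxn = +|q_surr| = 2.731 kJ
ΔH = q_rxn / n = 17.11 kJ/mol

ΔH = 17.1 kJ/mol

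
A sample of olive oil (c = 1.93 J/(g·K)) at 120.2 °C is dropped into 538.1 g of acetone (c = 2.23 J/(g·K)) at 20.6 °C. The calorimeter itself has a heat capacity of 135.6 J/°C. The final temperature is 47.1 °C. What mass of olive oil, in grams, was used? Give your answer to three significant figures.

m = 251 g

q_gained = (538.1 × 2.23 + 135.6) × (47.1 − 20.6) = 35390 J
q_lost = m × 1.93 × (120.2 − 47.1) = 141.083 m
m = 35390 / 141.083 = 251 g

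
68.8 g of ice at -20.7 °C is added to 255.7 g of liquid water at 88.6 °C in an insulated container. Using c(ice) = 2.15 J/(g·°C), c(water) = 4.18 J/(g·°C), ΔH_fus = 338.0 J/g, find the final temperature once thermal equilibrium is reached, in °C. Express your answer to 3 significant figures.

T_f = 50.4 °C

Heat to bring ice to 0 °C and melt it: q₁ = 68.8×2.15×20.7 + 68.8×338.0 = 26316 J
Heat the water can supply cooling to 0 °C: 255.7×4.18×88.6 = 94698.0 J > q₁, so all ice melts.
Energy balance: 255.7×4.18×(88.6 − T) = 26316 + 68.8×4.18×(T − 0)
1068.826(88.6 − T) = 26316 + 287.584 T
94698.0 − 26316 = 1356.410 T
T = 68382.0 / 1356.410 = 50.41 °C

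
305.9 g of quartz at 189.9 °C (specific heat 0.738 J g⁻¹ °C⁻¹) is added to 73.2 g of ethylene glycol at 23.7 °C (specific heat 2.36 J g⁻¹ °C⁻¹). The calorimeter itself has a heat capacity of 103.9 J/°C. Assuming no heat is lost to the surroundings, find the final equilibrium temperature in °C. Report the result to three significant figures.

T_f = 98.4 °C

Heat lost by quartz = heat gained by ethylene glycol + calorimeter.
(305.9)(0.738)(189.9 − T) = [(73.2)(2.36) + 103.9](T − 23.7)
225.7542 (189.9 − T) = 276.652 (T − 23.7)
42871 − 225.7542 T = 276.652 T − 6556.7
49427.7 = 502.4062 T
T = 98.38 °C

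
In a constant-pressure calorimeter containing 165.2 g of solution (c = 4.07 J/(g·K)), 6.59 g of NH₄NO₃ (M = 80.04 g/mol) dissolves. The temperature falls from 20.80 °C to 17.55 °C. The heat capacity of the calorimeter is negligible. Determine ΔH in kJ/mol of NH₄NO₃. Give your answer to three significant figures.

|ΔT| = |17.55 − 20.80| = 3.25 °C
|q_surr| = (165.2 × 4.07) × 3.25 = 672.364 × 3.25 = 2185 J
n(NH₄NO₃) = 6.59 / 80.04 = 0.08233 mol
Temperature fell, so q_rxn = +|q_surr| = 2.185 kJ
ΔH = q_rxn / n = 26.54 kJ/mol

ΔH = 26.5 kJ/mol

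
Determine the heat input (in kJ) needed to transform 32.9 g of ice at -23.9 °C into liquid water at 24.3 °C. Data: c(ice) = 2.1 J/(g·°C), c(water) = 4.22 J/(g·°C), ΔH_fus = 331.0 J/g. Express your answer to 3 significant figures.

q1 (heat ice -23.9→0.0 °C): 32.9 × 2.1 × 23.9 = 1651 J
q2 (melt at 0 °C): 32.9 × 331.0 = 10890 J
q3 (heat water 0.0→24.3 °C): 32.9 × 4.22 × 24.3 = 3374 J
Total: 1651 + 10890 + 3374 = 15915 J = 15.9 kJ

q = 15.9 kJ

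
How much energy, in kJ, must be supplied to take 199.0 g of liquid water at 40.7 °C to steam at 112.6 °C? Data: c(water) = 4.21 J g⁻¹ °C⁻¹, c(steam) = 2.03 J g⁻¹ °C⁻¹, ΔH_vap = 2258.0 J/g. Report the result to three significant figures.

q = 504 kJ

q1 (heat water 40.7→100.0 °C): 199.0 × 4.21 × 59.3 = 49681 J
q2 (vaporize at 100 °C): 199.0 × 2258.0 = 449342 J
q3 (heat steam 100.0→112.6 °C): 199.0 × 2.03 × 12.6 = 5090 J
Total: 49681 + 449342 + 5090 = 504113 J = 504 kJ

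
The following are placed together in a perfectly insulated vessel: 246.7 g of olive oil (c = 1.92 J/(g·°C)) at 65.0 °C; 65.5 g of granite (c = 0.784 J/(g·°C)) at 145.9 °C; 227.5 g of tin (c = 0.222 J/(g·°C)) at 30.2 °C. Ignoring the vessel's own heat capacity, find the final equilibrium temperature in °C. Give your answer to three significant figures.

T_f = 69.2 °C

Σ mᵢcᵢ(T − Tᵢ) = 0  ⇒  T = Σ mᵢcᵢTᵢ / Σ mᵢcᵢ
Σ mᵢcᵢ = 246.7×1.92 + 65.5×0.784 + 227.5×0.222 = 575.521
Σ mᵢcᵢTᵢ = 473.664×65.0 + 51.352×145.9 + 50.505×30.2 = 39806
T = 39806 / 575.521 = 69.17 °C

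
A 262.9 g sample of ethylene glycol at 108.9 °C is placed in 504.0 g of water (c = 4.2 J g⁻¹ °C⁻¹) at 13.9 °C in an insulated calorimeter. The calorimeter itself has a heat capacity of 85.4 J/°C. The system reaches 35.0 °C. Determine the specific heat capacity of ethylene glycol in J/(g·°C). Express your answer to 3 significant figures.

c = 2.39 J/(g·°C)

q_gained = (504.0 × 4.2 + 85.4) × (35.0 − 13.9) = 46470 J
q_lost = 262.9 × c × (108.9 − 35.0) = 19428.31 c
Set equal: c = 46470 / 19428.31 = 2.39 J/(g·°C)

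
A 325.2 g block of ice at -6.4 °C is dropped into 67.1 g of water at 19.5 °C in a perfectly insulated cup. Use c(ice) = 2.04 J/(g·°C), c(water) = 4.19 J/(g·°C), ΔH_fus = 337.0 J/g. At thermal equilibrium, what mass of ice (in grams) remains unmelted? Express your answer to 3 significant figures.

Heat to warm all ice to 0 °C: 325.2×2.04×6.4 = 4245.8 J
Heat released by water cooling to 0 °C: 67.1×4.19×19.5 = 5482.4 J
5482.4 J < 4245.8 + 325.2×337.0 = 113838.2 J, so not all ice melts; final T = 0 °C.
Heat left for melting: 5482.4 − 4245.8 = 1236.6 J
Mass melted = 1236.6 / 337.0 = 3.669 g
Ice remaining = 325.2 − 3.669 = 321.531 g

m_ice remaining = 322 g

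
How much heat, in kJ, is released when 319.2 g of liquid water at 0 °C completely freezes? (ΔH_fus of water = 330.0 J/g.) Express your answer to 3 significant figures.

q = 105 kJ

q = m × ΔH_fus = 319.2 × 330.0 = 105300 J = 105 kJ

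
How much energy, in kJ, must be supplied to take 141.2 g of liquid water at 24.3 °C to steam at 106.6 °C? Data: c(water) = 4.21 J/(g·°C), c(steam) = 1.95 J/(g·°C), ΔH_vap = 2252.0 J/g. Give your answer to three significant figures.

q1 (heat water 24.3→100.0 °C): 141.2 × 4.21 × 75.7 = 45000 J
q2 (vaporize at 100 °C): 141.2 × 2252.0 = 317982 J
q3 (heat steam 100.0→106.6 °C): 141.2 × 1.95 × 6.6 = 1817 J
Total: 45000 + 317982 + 1817 = 364799 J = 365 kJ

q = 365 kJ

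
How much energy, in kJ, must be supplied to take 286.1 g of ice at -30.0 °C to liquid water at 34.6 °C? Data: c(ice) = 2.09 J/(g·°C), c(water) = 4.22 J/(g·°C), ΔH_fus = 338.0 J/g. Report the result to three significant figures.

q1 (heat ice -30.0→0.0 °C): 286.1 × 2.09 × 30.0 = 17938 J
q2 (melt at 0 °C): 286.1 × 338.0 = 96702 J
q3 (heat water 0.0→34.6 °C): 286.1 × 4.22 × 34.6 = 41774 J
Total: 17938 + 96702 + 41774 = 156414 J = 156 kJ

q = 156 kJ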